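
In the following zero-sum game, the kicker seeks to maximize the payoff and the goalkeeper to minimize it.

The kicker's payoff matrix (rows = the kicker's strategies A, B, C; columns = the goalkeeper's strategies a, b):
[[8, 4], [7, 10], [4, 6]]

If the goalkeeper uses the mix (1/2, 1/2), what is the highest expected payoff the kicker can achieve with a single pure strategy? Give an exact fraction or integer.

A: (8)·(1/2) + (4)·(1/2) = 6.
B: (7)·(1/2) + (10)·(1/2) = 17/2.
C: (4)·(1/2) + (6)·(1/2) = 5.
The best pure response is B with expected payoff 17/2.

17/2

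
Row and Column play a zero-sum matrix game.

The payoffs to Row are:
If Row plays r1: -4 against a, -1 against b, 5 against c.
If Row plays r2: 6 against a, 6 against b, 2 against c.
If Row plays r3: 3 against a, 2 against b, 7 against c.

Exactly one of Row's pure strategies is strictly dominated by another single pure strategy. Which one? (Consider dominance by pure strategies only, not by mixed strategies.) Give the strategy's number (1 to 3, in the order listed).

Compare r1 with r3: 3 > -4, 2 > -1, 7 > 5.
So r3 strictly dominates r1 for Row; r1 is strictly dominated.

1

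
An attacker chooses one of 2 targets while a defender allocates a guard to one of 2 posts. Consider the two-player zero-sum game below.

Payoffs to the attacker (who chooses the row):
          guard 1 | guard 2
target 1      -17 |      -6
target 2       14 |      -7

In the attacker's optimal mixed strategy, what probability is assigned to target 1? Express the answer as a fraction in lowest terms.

21/32

Row minima are -17 and -7, so the attacker's maximin is -7; column maxima are 14 and -6, so the defender's minimax is -6. These differ, so the equilibrium is in mixed strategies.
Let the attacker play target 1 with probability p. The defender is indifferent when −17p + 14(1−p) = −6p − 7(1−p), giving p = 21/32.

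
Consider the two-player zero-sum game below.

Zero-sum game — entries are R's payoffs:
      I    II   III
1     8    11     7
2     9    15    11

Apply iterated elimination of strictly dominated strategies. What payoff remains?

Column II is strictly dominated by I for C (8<11, 9<15); eliminate II.
Row 1 is strictly dominated by row 2 (9>8, 11>7); eliminate 1.
Column III is strictly dominated by I for C (9<11); eliminate III.
Only (2, I) remains, with payoff 9.

9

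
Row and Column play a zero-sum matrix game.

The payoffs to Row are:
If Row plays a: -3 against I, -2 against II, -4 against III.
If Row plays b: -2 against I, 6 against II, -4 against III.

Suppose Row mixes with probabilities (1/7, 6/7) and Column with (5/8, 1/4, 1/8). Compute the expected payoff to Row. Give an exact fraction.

-5/8

Against (5/8, 1/4, 1/8), each row's expected payoff is a: -23/8; b: -1/4.
Taking the (1/7, 6/7)-weighted average: (1/7)·(-23/8) + (6/7)·(-1/4) = -5/8.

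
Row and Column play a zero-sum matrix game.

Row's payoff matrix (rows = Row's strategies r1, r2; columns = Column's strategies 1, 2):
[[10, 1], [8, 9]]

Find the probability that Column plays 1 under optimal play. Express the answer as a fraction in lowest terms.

4/5

Row minima are 1 and 8, so Row's maximin is 8; column maxima are 10 and 9, so Column's minimax is 9. These differ, so the equilibrium is in mixed strategies.
Let Column play 1 with probability q. Row is indifferent when 10q + (1−q) = 8q + 9(1−q), giving q = 4/5.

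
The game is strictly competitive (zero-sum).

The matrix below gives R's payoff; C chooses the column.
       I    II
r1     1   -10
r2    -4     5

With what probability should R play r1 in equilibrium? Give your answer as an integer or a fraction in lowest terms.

Row minima are -10 and -4, so R's maximin is -4; column maxima are 1 and 5, so C's minimax is 1. These differ, so the equilibrium is in mixed strategies.
Let R play r1 with probability p. C is indifferent when p − 4(1−p) = −10p + 5(1−p), giving p = 9/20.

9/20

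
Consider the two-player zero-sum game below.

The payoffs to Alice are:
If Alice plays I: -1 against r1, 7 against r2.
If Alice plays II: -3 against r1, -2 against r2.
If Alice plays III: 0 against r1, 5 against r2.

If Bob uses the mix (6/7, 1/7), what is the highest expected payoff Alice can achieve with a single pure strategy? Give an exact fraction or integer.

5/7

I: (-1)·(6/7) + (7)·(1/7) = 1/7.
II: (-3)·(6/7) + (-2)·(1/7) = -20/7.
III: (0)·(6/7) + (5)·(1/7) = 5/7.
The best pure response is III with expected payoff 5/7.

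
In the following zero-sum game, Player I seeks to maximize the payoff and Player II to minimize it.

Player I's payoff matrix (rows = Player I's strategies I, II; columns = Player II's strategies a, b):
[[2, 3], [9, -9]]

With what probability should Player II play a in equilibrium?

12/19

Row minima are 2 and -9, so Player I's maximin is 2; column maxima are 9 and 3, so Player II's minimax is 3. These differ, so the equilibrium is in mixed strategies.
Let Player II play a with probability q. Player I is indifferent when 2q + 3(1−q) = 9q − 9(1−q), giving q = 12/19.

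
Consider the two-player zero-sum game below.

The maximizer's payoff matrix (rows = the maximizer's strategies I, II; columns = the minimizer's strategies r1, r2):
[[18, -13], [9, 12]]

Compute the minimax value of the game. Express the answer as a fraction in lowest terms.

Row minima are -13 and 9, so the maximizer's maximin is 9; column maxima are 18 and 12, so the minimizer's minimax is 12. These differ, so the equilibrium is in mixed strategies.
Let the maximizer play I with probability p. The minimizer is indifferent when 18p + 9(1−p) = −13p + 12(1−p), giving p = 3/34.
Let the minimizer play r1 with probability q. The maximizer is indifferent when 18q − 13(1−q) = 9q + 12(1−q), giving q = 25/34.
The value is 18·(25/34) + (-13)·(9/34) = 333/34.

333/34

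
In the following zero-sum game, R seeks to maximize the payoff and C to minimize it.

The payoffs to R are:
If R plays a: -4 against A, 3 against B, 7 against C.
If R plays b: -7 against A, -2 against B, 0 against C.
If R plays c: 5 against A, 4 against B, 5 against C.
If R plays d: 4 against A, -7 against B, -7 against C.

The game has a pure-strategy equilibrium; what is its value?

4

Row minima: -4, -7, 4, -7 → R's maximin is 4.
Column maxima: 5, 4, 7 → C's minimax is 4.
They coincide at (c, B), so the value is 4.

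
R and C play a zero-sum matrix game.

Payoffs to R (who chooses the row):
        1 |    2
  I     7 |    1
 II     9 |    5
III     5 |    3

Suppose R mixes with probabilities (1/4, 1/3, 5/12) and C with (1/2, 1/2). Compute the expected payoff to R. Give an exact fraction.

Against (1/2, 1/2), each row's expected payoff is I: 4; II: 7; III: 4.
Taking the (1/4, 1/3, 5/12)-weighted average: (1/4)·(4) + (1/3)·(7) + (5/12)·(4) = 5.

5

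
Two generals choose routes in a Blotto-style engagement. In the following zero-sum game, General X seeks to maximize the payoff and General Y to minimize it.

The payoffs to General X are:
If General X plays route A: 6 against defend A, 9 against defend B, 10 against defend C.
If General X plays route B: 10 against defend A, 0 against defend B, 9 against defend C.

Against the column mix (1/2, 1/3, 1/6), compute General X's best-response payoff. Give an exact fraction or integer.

23/3

route A: (6)·(1/2) + (9)·(1/3) + (10)·(1/6) = 23/3.
route B: (10)·(1/2) + (0)·(1/3) + (9)·(1/6) = 13/2.
The best pure response is route A with expected payoff 23/3.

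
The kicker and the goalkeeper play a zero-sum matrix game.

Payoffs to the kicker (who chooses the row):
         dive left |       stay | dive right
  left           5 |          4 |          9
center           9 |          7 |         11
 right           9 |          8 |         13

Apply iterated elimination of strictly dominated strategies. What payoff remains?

Column dive left is strictly dominated by stay for the goalkeeper (4<5, 7<9, 8<9); eliminate dive left.
Column dive right is strictly dominated by stay for the goalkeeper (4<9, 7<11, 8<13); eliminate dive right.
Row center is strictly dominated by row right (8>7); eliminate center.
Row left is strictly dominated by row right (8>4); eliminate left.
Only (right, stay) remains, with payoff 8.

8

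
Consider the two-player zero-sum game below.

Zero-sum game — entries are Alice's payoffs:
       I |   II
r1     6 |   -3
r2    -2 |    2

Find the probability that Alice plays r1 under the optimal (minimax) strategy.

Row minima are -3 and -2, so Alice's maximin is -2; column maxima are 6 and 2, so Bob's minimax is 2. These differ, so the equilibrium is in mixed strategies.
Let Alice play r1 with probability p. Bob is indifferent when 6p − 2(1−p) = −3p + 2(1−p), giving p = 4/13.

4/13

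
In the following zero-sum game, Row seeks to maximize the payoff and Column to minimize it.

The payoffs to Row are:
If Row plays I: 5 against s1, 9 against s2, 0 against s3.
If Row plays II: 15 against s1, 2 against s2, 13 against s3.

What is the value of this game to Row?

117/20

Column s1 is strictly dominated by s3 for Column (it gives Row more in every row).
The remaining 2×2 game on (I, II) × (s2, s3) has no saddle point. Let Row play I with probability p; indifference gives 9p + 2(1−p) = 13(1−p), so p = 11/20.
Similarly Column's optimal q on s2 is 13/20, and the value is 9·(13/20) + (0)·(7/20) = 117/20.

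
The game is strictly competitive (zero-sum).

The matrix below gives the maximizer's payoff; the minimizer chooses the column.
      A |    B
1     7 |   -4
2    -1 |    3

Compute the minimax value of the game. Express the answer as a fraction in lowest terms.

Row minima are -4 and -1, so the maximizer's maximin is -1; column maxima are 7 and 3, so the minimizer's minimax is 3. These differ, so the equilibrium is in mixed strategies.
Let the maximizer play 1 with probability p. The minimizer is indifferent when 7p − (1−p) = −4p + 3(1−p), giving p = 4/15.
Let the minimizer play A with probability q. The maximizer is indifferent when 7q − 4(1−q) = −q + 3(1−q), giving q = 7/15.
The value is 7·(7/15) + (-4)·(8/15) = 17/15.

17/15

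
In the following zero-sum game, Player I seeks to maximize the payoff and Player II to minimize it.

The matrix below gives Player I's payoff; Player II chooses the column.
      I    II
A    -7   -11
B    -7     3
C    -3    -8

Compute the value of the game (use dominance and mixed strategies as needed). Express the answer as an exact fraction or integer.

Row A is strictly dominated by row C, so Player I never plays it.
The remaining 2×2 game on (B, C) × (I, II) has no saddle point. Let Player I play B with probability p; indifference gives −7p − 3(1−p) = 3p − 8(1−p), so p = 1/3.
Similarly Player II's optimal q on I is 11/15, and the value is -7·(11/15) + (3)·(4/15) = -13/3.

-13/3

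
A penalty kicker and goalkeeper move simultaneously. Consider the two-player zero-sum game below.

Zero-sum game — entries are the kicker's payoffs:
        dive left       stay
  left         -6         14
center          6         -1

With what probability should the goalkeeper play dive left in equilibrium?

Row minima are -6 and -1, so the kicker's maximin is -1; column maxima are 6 and 14, so the goalkeeper's minimax is 6. These differ, so the equilibrium is in mixed strategies.
Let the goalkeeper play dive left with probability q. The kicker is indifferent when −6q + 14(1−q) = 6q − (1−q), giving q = 5/9.

5/9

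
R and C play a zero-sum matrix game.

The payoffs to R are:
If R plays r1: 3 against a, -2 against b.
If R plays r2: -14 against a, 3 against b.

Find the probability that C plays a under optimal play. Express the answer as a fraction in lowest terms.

5/22

Row minima are -2 and -14, so R's maximin is -2; column maxima are 3 and 3, so C's minimax is 3. These differ, so the equilibrium is in mixed strategies.
Let C play a with probability q. R is indifferent when 3q − 2(1−q) = −14q + 3(1−q), giving q = 5/22.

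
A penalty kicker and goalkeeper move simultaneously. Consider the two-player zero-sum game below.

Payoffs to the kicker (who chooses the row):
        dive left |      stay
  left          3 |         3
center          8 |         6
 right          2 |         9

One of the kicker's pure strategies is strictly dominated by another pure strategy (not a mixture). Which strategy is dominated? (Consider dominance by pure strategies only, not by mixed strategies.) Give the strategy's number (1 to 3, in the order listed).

1

Compare left with center: 8 > 3, 6 > 3.
So center strictly dominates left for the kicker; left is strictly dominated.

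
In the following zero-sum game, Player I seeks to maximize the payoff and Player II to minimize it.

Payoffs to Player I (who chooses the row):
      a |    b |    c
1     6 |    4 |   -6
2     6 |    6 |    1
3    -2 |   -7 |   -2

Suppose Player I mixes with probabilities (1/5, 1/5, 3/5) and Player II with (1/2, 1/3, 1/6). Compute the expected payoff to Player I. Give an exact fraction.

-1/2

Against (1/2, 1/3, 1/6), each row's expected payoff is 1: 10/3; 2: 31/6; 3: -11/3.
Taking the (1/5, 1/5, 3/5)-weighted average: (1/5)·(10/3) + (1/5)·(31/6) + (3/5)·(-11/3) = -1/2.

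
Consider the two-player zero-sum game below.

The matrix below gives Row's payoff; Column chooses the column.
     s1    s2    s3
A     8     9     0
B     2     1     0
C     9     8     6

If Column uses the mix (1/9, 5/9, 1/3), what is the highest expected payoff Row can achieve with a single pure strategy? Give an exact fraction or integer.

A: (8)·(1/9) + (9)·(5/9) + (0)·(1/3) = 53/9.
B: (2)·(1/9) + (1)·(5/9) + (0)·(1/3) = 7/9.
C: (9)·(1/9) + (8)·(5/9) + (6)·(1/3) = 67/9.
The best pure response is C with expected payoff 67/9.

67/9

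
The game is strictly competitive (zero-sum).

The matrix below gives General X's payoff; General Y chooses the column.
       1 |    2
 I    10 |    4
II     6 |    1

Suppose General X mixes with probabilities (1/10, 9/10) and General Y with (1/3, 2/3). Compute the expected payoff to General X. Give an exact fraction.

Against (1/3, 2/3), each row's expected payoff is I: 6; II: 8/3.
Taking the (1/10, 9/10)-weighted average: (1/10)·(6) + (9/10)·(8/3) = 3.

3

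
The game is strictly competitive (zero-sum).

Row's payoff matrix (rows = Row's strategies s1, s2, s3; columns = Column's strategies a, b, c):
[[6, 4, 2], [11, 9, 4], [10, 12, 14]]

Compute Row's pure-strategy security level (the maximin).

10

The worst-case payoff for each row is s1: 2, s2: 4, s3: 10.
The best of these is 10.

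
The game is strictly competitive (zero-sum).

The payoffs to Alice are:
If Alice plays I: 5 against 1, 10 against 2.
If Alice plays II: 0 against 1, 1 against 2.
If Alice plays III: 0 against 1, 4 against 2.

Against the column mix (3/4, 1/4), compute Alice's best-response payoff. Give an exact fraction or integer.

25/4

I: (5)·(3/4) + (10)·(1/4) = 25/4.
II: (0)·(3/4) + (1)·(1/4) = 1/4.
III: (0)·(3/4) + (4)·(1/4) = 1.
The best pure response is I with expected payoff 25/4.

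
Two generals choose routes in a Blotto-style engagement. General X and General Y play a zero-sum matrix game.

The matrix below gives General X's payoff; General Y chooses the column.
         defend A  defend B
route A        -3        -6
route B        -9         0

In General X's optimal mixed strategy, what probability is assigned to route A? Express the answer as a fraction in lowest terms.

3/4

Row minima are -6 and -9, so General X's maximin is -6; column maxima are -3 and 0, so General Y's minimax is -3. These differ, so the equilibrium is in mixed strategies.
Let General X play route A with probability p. General Y is indifferent when −3p − 9(1−p) = −6p, giving p = 3/4.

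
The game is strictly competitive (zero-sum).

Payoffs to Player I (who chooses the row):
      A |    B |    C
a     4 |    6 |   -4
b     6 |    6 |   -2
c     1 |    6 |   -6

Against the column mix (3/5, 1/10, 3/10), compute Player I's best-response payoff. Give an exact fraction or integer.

18/5

a: (4)·(3/5) + (6)·(1/10) + (-4)·(3/10) = 9/5.
b: (6)·(3/5) + (6)·(1/10) + (-2)·(3/10) = 18/5.
c: (1)·(3/5) + (6)·(1/10) + (-6)·(3/10) = -3/5.
The best pure response is b with expected payoff 18/5.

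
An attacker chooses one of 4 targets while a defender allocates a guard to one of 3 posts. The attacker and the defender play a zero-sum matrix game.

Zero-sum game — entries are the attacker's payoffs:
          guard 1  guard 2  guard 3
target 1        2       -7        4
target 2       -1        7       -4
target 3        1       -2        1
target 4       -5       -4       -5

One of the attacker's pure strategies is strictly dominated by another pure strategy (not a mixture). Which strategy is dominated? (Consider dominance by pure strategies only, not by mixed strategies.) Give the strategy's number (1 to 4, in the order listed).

Compare target 4 with target 2: -1 > -5, 7 > -4, -4 > -5.
So target 2 strictly dominates target 4 for the attacker; target 4 is strictly dominated.

4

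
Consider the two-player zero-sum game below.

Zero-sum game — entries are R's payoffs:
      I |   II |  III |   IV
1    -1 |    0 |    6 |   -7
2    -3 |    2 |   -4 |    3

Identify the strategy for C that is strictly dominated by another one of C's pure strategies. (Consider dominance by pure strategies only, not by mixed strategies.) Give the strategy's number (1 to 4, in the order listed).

2

C prefers columns that give R less. Compare II with I: -1 < 0, -3 < 2.
So I strictly dominates II for C; II is strictly dominated.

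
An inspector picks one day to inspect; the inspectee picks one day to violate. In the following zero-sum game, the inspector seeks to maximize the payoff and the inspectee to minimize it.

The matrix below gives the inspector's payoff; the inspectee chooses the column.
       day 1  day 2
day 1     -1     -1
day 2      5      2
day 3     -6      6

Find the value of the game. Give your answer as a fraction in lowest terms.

Row day 1 is strictly dominated by row day 2, so the inspector never plays it.
The remaining 2×2 game on (day 2, day 3) × (day 1, day 2) has no saddle point. Let the inspector play day 2 with probability p; indifference gives 5p − 6(1−p) = 2p + 6(1−p), so p = 4/5.
Similarly the inspectee's optimal q on day 1 is 4/15, and the value is 5·(4/15) + (2)·(11/15) = 14/5.

14/5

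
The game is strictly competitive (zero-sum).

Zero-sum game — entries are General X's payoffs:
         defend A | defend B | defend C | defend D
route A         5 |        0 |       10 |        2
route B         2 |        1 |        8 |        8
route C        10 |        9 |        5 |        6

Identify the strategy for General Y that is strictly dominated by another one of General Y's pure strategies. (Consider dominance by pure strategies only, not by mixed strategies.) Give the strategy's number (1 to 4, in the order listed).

1

General Y prefers columns that give General X less. Compare defend A with defend B: 0 < 5, 1 < 2, 9 < 10.
So defend B strictly dominates defend A for General Y; defend A is strictly dominated.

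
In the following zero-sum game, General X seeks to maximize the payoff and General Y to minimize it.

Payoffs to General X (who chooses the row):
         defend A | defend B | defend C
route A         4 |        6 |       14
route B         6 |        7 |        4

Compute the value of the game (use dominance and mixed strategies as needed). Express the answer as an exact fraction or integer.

17/3

Column defend B is strictly dominated by defend A for General Y (it gives General X more in every row).
The remaining 2×2 game on (route A, route B) × (defend A, defend C) has no saddle point. Let General X play route A with probability p; indifference gives 4p + 6(1−p) = 14p + 4(1−p), so p = 1/6.
Similarly General Y's optimal q on defend A is 5/6, and the value is 4·(5/6) + (14)·(1/6) = 17/3.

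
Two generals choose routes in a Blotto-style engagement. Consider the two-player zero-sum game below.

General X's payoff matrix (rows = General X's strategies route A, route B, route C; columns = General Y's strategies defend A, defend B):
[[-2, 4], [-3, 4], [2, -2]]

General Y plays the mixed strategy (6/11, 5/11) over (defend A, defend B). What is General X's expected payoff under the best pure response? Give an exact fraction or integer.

8/11

route A: (-2)·(6/11) + (4)·(5/11) = 8/11.
route B: (-3)·(6/11) + (4)·(5/11) = 2/11.
route C: (2)·(6/11) + (-2)·(5/11) = 2/11.
The best pure response is route A with expected payoff 8/11.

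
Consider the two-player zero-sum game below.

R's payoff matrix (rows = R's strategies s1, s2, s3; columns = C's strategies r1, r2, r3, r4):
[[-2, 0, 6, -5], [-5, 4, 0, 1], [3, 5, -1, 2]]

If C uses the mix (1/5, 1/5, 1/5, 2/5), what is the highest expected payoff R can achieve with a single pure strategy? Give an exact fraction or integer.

s1: (-2)·(1/5) + (0)·(1/5) + (6)·(1/5) + (-5)·(2/5) = -6/5.
s2: (-5)·(1/5) + (4)·(1/5) + (0)·(1/5) + (1)·(2/5) = 1/5.
s3: (3)·(1/5) + (5)·(1/5) + (-1)·(1/5) + (2)·(2/5) = 11/5.
The best pure response is s3 with expected payoff 11/5.

11/5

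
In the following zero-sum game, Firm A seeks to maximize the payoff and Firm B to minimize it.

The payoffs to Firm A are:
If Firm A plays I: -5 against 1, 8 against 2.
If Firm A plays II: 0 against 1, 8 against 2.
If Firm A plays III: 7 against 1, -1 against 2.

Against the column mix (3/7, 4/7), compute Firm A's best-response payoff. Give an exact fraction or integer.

32/7

I: (-5)·(3/7) + (8)·(4/7) = 17/7.
II: (0)·(3/7) + (8)·(4/7) = 32/7.
III: (7)·(3/7) + (-1)·(4/7) = 17/7.
The best pure response is II with expected payoff 32/7.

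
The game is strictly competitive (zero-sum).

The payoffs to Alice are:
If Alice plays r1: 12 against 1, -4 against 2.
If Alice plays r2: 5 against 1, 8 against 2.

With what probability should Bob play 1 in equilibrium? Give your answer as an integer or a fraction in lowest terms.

Row minima are -4 and 5, so Alice's maximin is 5; column maxima are 12 and 8, so Bob's minimax is 8. These differ, so the equilibrium is in mixed strategies.
Let Bob play 1 with probability q. Alice is indifferent when 12q − 4(1−q) = 5q + 8(1−q), giving q = 12/19.

12/19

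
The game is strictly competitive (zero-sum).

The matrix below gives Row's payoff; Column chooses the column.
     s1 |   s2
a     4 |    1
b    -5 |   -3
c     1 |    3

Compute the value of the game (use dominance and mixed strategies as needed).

Row b is strictly dominated by row c, so Row never plays it.
The remaining 2×2 game on (a, c) × (s1, s2) has no saddle point. Let Row play a with probability p; indifference gives 4p + (1−p) = p + 3(1−p), so p = 2/5.
Similarly Column's optimal q on s1 is 2/5, and the value is 4·(2/5) + (1)·(3/5) = 11/5.

11/5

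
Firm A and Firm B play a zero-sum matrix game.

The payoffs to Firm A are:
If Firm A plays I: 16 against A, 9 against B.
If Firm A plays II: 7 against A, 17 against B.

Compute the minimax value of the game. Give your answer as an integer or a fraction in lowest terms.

209/17

Row minima are 9 and 7, so Firm A's maximin is 9; column maxima are 16 and 17, so Firm B's minimax is 16. These differ, so the equilibrium is in mixed strategies.
Let Firm A play I with probability p. Firm B is indifferent when 16p + 7(1−p) = 9p + 17(1−p), giving p = 10/17.
Let Firm B play A with probability q. Firm A is indifferent when 16q + 9(1−q) = 7q + 17(1−q), giving q = 8/17.
The value is 16·(8/17) + (9)·(9/17) = 209/17.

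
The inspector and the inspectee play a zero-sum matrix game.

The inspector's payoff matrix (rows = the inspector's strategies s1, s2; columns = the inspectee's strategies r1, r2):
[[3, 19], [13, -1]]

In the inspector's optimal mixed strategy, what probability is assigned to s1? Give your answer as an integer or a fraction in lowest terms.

Row minima are 3 and -1, so the inspector's maximin is 3; column maxima are 13 and 19, so the inspectee's minimax is 13. These differ, so the equilibrium is in mixed strategies.
Let the inspector play s1 with probability p. The inspectee is indifferent when 3p + 13(1−p) = 19p − (1−p), giving p = 7/15.

7/15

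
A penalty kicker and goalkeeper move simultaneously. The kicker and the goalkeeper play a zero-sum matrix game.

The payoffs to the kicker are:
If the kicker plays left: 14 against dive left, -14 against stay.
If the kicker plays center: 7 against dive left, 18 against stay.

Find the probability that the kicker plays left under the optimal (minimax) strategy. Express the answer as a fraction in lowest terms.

11/39

Row minima are -14 and 7, so the kicker's maximin is 7; column maxima are 14 and 18, so the goalkeeper's minimax is 14. These differ, so the equilibrium is in mixed strategies.
Let the kicker play left with probability p. The goalkeeper is indifferent when 14p + 7(1−p) = −14p + 18(1−p), giving p = 11/39.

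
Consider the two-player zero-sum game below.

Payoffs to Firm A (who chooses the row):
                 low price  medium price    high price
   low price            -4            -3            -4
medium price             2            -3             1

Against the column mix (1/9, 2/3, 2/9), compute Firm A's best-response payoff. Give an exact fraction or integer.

-14/9

low price: (-4)·(1/9) + (-3)·(2/3) + (-4)·(2/9) = -10/3.
medium price: (2)·(1/9) + (-3)·(2/3) + (1)·(2/9) = -14/9.
The best pure response is medium price with expected payoff -14/9.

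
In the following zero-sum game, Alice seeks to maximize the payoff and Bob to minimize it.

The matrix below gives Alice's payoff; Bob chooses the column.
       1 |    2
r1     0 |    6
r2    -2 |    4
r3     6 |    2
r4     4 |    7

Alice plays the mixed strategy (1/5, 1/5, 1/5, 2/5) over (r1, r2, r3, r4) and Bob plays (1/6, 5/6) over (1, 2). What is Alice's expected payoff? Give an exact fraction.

Against (1/6, 5/6), each row's expected payoff is r1: 5; r2: 3; r3: 8/3; r4: 13/2.
Taking the (1/5, 1/5, 1/5, 2/5)-weighted average: (1/5)·(5) + (1/5)·(3) + (1/5)·(8/3) + (2/5)·(13/2) = 71/15.

71/15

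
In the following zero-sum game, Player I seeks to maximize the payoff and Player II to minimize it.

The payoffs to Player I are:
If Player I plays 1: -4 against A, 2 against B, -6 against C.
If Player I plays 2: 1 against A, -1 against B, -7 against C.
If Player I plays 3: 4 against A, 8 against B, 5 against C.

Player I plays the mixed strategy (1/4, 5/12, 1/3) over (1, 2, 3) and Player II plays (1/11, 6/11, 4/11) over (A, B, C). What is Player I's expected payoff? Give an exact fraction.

Against (1/11, 6/11, 4/11), each row's expected payoff is 1: -16/11; 2: -3; 3: 72/11.
Taking the (1/4, 5/12, 1/3)-weighted average: (1/4)·(-16/11) + (5/12)·(-3) + (1/3)·(72/11) = 25/44.

25/44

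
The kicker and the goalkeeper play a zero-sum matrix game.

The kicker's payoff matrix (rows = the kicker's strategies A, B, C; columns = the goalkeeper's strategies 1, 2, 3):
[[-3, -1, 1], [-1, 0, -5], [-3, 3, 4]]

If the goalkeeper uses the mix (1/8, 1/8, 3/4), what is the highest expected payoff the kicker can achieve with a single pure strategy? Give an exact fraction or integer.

A: (-3)·(1/8) + (-1)·(1/8) + (1)·(3/4) = 1/4.
B: (-1)·(1/8) + (0)·(1/8) + (-5)·(3/4) = -31/8.
C: (-3)·(1/8) + (3)·(1/8) + (4)·(3/4) = 3.
The best pure response is C with expected payoff 3.

3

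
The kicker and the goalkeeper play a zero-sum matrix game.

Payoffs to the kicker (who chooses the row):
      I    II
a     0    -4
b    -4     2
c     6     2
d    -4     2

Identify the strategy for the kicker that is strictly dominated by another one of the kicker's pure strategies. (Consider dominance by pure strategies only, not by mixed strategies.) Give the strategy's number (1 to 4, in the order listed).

Compare a with c: 6 > 0, 2 > -4.
So c strictly dominates a for the kicker; a is strictly dominated.

1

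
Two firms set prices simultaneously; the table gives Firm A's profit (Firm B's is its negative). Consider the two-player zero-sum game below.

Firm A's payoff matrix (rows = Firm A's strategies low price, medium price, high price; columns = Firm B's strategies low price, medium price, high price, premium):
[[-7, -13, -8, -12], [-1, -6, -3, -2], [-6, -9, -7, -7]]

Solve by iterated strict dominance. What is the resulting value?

Row low price is strictly dominated by row medium price (-1>-7, -6>-13, -3>-8, -2>-12); eliminate low price.
Row high price is strictly dominated by row medium price (-1>-6, -6>-9, -3>-7, -2>-7); eliminate high price.
Column premium is strictly dominated by medium price for Firm B (-6<-2); eliminate premium.
Column high price is strictly dominated by medium price for Firm B (-6<-3); eliminate high price.
Column low price is strictly dominated by medium price for Firm B (-6<-1); eliminate low price.
Only (medium price, medium price) remains, with payoff -6.

-6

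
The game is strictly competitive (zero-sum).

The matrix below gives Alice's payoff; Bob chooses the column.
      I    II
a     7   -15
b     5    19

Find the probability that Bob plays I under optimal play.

17/18

Row minima are -15 and 5, so Alice's maximin is 5; column maxima are 7 and 19, so Bob's minimax is 7. These differ, so the equilibrium is in mixed strategies.
Let Bob play I with probability q. Alice is indifferent when 7q − 15(1−q) = 5q + 19(1−q), giving q = 17/18.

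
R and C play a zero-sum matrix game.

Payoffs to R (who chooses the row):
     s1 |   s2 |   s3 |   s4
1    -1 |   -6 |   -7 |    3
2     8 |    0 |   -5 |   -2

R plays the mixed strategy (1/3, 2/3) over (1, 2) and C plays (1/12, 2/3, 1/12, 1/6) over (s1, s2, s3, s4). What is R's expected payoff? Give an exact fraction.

Against (1/12, 2/3, 1/12, 1/6), each row's expected payoff is 1: -25/6; 2: -1/12.
Taking the (1/3, 2/3)-weighted average: (1/3)·(-25/6) + (2/3)·(-1/12) = -13/9.

-13/9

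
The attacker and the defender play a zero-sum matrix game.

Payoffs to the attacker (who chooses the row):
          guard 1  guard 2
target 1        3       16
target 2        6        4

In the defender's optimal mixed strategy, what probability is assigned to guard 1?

4/5

Row minima are 3 and 4, so the attacker's maximin is 4; column maxima are 6 and 16, so the defender's minimax is 6. These differ, so the equilibrium is in mixed strategies.
Let the defender play guard 1 with probability q. The attacker is indifferent when 3q + 16(1−q) = 6q + 4(1−q), giving q = 4/5.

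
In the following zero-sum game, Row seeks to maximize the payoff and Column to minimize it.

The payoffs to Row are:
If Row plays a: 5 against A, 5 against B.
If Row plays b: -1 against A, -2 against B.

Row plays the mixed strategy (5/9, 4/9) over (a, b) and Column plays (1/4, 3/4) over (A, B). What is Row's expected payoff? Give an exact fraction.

Against (1/4, 3/4), each row's expected payoff is a: 5; b: -7/4.
Taking the (5/9, 4/9)-weighted average: (5/9)·(5) + (4/9)·(-7/4) = 2.

2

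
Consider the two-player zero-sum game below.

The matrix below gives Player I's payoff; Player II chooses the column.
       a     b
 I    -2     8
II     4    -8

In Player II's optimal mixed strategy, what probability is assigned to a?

8/11

Row minima are -2 and -8, so Player I's maximin is -2; column maxima are 4 and 8, so Player II's minimax is 4. These differ, so the equilibrium is in mixed strategies.
Let Player II play a with probability q. Player I is indifferent when −2q + 8(1−q) = 4q − 8(1−q), giving q = 8/11.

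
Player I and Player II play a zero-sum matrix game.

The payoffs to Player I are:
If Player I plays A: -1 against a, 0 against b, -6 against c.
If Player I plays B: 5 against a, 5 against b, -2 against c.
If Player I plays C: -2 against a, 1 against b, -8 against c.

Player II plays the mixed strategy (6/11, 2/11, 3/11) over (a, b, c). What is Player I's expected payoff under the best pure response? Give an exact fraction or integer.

34/11

A: (-1)·(6/11) + (0)·(2/11) + (-6)·(3/11) = -24/11.
B: (5)·(6/11) + (5)·(2/11) + (-2)·(3/11) = 34/11.
C: (-2)·(6/11) + (1)·(2/11) + (-8)·(3/11) = -34/11.
The best pure response is B with expected payoff 34/11.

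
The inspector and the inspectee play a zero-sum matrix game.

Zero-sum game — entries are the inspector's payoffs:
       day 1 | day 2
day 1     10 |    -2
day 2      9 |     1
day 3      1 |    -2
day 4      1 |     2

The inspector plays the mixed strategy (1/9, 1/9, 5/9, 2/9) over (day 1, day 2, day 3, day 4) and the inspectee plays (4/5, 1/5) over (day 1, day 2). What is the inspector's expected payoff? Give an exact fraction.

97/45

Against (4/5, 1/5), each row's expected payoff is day 1: 38/5; day 2: 37/5; day 3: 2/5; day 4: 6/5.
Taking the (1/9, 1/9, 5/9, 2/9)-weighted average: (1/9)·(38/5) + (1/9)·(37/5) + (5/9)·(2/5) + (2/9)·(6/5) = 97/45.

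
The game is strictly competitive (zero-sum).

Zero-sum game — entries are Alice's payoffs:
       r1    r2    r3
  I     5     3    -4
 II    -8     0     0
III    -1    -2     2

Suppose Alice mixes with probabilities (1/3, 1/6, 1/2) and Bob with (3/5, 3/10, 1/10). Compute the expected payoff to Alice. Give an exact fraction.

-2/15

Against (3/5, 3/10, 1/10), each row's expected payoff is I: 7/2; II: -24/5; III: -1.
Taking the (1/3, 1/6, 1/2)-weighted average: (1/3)·(7/2) + (1/6)·(-24/5) + (1/2)·(-1) = -2/15.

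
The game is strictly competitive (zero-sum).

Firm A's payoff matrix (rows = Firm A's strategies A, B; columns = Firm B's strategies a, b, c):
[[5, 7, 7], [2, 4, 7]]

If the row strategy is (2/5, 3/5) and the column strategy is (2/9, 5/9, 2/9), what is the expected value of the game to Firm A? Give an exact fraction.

Against (2/9, 5/9, 2/9), each row's expected payoff is A: 59/9; B: 38/9.
Taking the (2/5, 3/5)-weighted average: (2/5)·(59/9) + (3/5)·(38/9) = 232/45.

232/45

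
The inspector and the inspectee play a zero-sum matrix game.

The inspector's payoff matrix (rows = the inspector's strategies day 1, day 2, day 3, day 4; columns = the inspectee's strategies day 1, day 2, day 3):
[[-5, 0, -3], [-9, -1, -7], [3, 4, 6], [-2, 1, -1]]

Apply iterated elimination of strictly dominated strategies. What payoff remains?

Row day 2 is strictly dominated by row day 1 (-5>-9, 0>-1, -3>-7); eliminate day 2.
Row day 4 is strictly dominated by row day 3 (3>-2, 4>1, 6>-1); eliminate day 4.
Row day 1 is strictly dominated by row day 3 (3>-5, 4>0, 6>-3); eliminate day 1.
Column day 3 is strictly dominated by day 1 for the inspectee (3<6); eliminate day 3.
Column day 2 is strictly dominated by day 1 for the inspectee (3<4); eliminate day 2.
Only (day 3, day 1) remains, with payoff 3.

3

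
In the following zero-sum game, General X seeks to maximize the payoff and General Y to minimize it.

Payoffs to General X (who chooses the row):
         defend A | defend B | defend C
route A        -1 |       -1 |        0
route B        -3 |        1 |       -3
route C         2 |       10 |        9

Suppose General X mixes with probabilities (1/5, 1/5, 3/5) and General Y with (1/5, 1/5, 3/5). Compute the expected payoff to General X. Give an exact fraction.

104/25

Against (1/5, 1/5, 3/5), each row's expected payoff is route A: -2/5; route B: -11/5; route C: 39/5.
Taking the (1/5, 1/5, 3/5)-weighted average: (1/5)·(-2/5) + (1/5)·(-11/5) + (3/5)·(39/5) = 104/25.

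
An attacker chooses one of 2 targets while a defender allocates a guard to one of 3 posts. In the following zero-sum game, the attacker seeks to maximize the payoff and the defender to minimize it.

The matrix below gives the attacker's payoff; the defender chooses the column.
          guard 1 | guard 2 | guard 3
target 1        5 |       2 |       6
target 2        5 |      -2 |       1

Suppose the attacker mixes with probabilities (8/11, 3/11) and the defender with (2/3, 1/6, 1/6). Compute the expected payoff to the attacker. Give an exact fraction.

281/66

Against (2/3, 1/6, 1/6), each row's expected payoff is target 1: 14/3; target 2: 19/6.
Taking the (8/11, 3/11)-weighted average: (8/11)·(14/3) + (3/11)·(19/6) = 281/66.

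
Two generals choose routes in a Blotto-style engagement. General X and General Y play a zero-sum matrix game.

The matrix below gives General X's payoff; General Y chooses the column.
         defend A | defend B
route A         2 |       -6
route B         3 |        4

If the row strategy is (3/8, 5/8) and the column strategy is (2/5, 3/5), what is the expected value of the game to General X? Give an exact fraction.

Against (2/5, 3/5), each row's expected payoff is route A: -14/5; route B: 18/5.
Taking the (3/8, 5/8)-weighted average: (3/8)·(-14/5) + (5/8)·(18/5) = 6/5.

6/5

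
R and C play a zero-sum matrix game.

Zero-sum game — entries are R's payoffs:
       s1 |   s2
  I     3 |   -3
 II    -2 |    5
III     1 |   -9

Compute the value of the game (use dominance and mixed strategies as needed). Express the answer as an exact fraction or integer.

9/13

Row III is strictly dominated by row I, so R never plays it.
The remaining 2×2 game on (I, II) × (s1, s2) has no saddle point. Let R play I with probability p; indifference gives 3p − 2(1−p) = −3p + 5(1−p), so p = 7/13.
Similarly C's optimal q on s1 is 8/13, and the value is 3·(8/13) + (-3)·(5/13) = 9/13.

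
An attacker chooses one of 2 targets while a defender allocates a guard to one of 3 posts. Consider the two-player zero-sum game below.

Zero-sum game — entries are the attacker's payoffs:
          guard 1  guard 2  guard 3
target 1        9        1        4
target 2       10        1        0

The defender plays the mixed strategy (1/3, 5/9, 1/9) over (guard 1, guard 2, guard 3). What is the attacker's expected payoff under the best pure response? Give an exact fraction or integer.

4

target 1: (9)·(1/3) + (1)·(5/9) + (4)·(1/9) = 4.
target 2: (10)·(1/3) + (1)·(5/9) + (0)·(1/9) = 35/9.
The best pure response is target 1 with expected payoff 4.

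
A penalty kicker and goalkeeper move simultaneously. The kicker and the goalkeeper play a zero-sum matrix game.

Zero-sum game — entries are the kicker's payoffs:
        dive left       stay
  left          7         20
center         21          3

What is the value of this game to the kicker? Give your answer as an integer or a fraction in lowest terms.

399/31

Row minima are 7 and 3, so the kicker's maximin is 7; column maxima are 21 and 20, so the goalkeeper's minimax is 20. These differ, so the equilibrium is in mixed strategies.
Let the kicker play left with probability p. The goalkeeper is indifferent when 7p + 21(1−p) = 20p + 3(1−p), giving p = 18/31.
Let the goalkeeper play dive left with probability q. The kicker is indifferent when 7q + 20(1−q) = 21q + 3(1−q), giving q = 17/31.
The value is 7·(17/31) + (20)·(14/31) = 399/31.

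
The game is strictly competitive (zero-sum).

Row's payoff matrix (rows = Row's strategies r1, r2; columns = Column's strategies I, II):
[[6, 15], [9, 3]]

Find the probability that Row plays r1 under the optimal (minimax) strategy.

2/5

Row minima are 6 and 3, so Row's maximin is 6; column maxima are 9 and 15, so Column's minimax is 9. These differ, so the equilibrium is in mixed strategies.
Let Row play r1 with probability p. Column is indifferent when 6p + 9(1−p) = 15p + 3(1−p), giving p = 2/5.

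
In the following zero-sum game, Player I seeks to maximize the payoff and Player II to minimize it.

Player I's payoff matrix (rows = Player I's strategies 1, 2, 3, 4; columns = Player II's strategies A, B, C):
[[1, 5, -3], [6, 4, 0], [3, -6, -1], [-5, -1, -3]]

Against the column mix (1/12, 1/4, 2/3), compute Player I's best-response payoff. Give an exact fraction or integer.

3/2

1: (1)·(1/12) + (5)·(1/4) + (-3)·(2/3) = -2/3.
2: (6)·(1/12) + (4)·(1/4) + (0)·(2/3) = 3/2.
3: (3)·(1/12) + (-6)·(1/4) + (-1)·(2/3) = -23/12.
4: (-5)·(1/12) + (-1)·(1/4) + (-3)·(2/3) = -8/3.
The best pure response is 2 with expected payoff 3/2.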